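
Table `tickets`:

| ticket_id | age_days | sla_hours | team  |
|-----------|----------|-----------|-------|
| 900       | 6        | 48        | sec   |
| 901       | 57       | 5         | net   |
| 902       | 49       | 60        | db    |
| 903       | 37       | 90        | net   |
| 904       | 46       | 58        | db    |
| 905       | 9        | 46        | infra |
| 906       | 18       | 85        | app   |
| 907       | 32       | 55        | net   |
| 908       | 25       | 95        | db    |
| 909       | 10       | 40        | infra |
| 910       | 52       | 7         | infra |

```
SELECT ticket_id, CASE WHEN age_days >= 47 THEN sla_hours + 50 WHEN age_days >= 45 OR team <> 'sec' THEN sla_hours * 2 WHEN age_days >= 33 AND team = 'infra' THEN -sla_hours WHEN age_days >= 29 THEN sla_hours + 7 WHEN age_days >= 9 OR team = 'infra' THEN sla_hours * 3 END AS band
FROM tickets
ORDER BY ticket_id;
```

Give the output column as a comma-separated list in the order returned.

NULL, 55, 110, 180, 116, 92, 170, 110, 190, 80, 57

ticket_id=900: (no match → NULL) → NULL
ticket_id=901: age_days >= 47 → 55
ticket_id=902: age_days >= 47 → 110
ticket_id=903: age_days >= 45 OR team <> 'sec' → 180
ticket_id=904: age_days >= 45 OR team <> 'sec' → 116
ticket_id=905: age_days >= 45 OR team <> 'sec' → 92
ticket_id=906: age_days >= 45 OR team <> 'sec' → 170
ticket_id=907: age_days >= 45 OR team <> 'sec' → 110
ticket_id=908: age_days >= 45 OR team <> 'sec' → 190
ticket_id=909: age_days >= 45 OR team <> 'sec' → 80
ticket_id=910: age_days >= 47 → 57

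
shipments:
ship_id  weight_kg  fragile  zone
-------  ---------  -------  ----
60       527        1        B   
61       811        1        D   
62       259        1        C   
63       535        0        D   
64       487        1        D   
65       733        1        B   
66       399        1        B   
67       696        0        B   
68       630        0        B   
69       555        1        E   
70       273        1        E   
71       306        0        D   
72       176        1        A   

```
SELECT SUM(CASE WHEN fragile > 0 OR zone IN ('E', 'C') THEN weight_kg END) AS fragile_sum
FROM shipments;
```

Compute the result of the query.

ship_id=60: ✓ → 527
ship_id=61: ✓ → 811
ship_id=62: ✓ → 259
ship_id=63: ✗
ship_id=64: ✓ → 487
ship_id=65: ✓ → 733
ship_id=66: ✓ → 399
ship_id=67: ✗
ship_id=68: ✗
ship_id=69: ✓ → 555
ship_id=70: ✓ → 273
ship_id=71: ✗
ship_id=72: ✓ → 176
fragile_sum = 527 + 811 + 259 + 487 + 733 + 399 + 555 + 273 + 176 = 4220

4220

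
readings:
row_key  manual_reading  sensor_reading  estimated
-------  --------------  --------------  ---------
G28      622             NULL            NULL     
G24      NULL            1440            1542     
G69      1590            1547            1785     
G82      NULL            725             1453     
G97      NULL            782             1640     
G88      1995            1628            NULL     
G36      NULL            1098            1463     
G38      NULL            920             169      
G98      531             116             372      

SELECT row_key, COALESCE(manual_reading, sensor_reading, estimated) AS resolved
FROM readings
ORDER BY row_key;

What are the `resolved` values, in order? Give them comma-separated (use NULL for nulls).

row_key=G24: manual_reading=NULL, sensor_reading=1440 → 1440
row_key=G28: manual_reading=622 → 622
row_key=G36: manual_reading=NULL, sensor_reading=1098 → 1098
row_key=G38: manual_reading=NULL, sensor_reading=920 → 920
row_key=G69: manual_reading=1590 → 1590
row_key=G82: manual_reading=NULL, sensor_reading=725 → 725
row_key=G88: manual_reading=1995 → 1995
row_key=G97: manual_reading=NULL, sensor_reading=782 → 782
row_key=G98: manual_reading=531 → 531

1440, 622, 1098, 920, 1590, 725, 1995, 782, 531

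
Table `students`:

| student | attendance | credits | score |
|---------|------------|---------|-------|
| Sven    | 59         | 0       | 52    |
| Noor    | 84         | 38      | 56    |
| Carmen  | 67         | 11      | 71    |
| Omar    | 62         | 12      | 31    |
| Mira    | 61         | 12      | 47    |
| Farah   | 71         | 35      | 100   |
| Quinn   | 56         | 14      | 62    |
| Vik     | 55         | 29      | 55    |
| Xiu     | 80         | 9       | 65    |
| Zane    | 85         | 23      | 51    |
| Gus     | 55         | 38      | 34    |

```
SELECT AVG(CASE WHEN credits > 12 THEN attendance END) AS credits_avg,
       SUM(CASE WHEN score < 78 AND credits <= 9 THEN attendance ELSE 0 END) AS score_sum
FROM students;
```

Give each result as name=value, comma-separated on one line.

credits_avg=67.6666666667, score_sum=139

[credits_avg: credits > 12]
student=Sven: ✗
student=Noor: ✓ → 84
student=Carmen: ✗
student=Omar: ✗
student=Mira: ✗
student=Farah: ✓ → 71
student=Quinn: ✓ → 56
student=Vik: ✓ → 55
student=Xiu: ✗
student=Zane: ✓ → 85
student=Gus: ✓ → 55
credits_avg = (84 + 71 + 56 + 55 + 85 + 55) / 6 = 67.6666666667
—
[score_sum: score < 78 AND credits <= 9]
student=Sven: ✓ → 59
student=Noor: ✗
student=Carmen: ✗
student=Omar: ✗
student=Mira: ✗
student=Farah: ✗
student=Quinn: ✗
student=Vik: ✗
student=Xiu: ✓ → 80
student=Zane: ✗
student=Gus: ✗
score_sum = 59 + 80 = 139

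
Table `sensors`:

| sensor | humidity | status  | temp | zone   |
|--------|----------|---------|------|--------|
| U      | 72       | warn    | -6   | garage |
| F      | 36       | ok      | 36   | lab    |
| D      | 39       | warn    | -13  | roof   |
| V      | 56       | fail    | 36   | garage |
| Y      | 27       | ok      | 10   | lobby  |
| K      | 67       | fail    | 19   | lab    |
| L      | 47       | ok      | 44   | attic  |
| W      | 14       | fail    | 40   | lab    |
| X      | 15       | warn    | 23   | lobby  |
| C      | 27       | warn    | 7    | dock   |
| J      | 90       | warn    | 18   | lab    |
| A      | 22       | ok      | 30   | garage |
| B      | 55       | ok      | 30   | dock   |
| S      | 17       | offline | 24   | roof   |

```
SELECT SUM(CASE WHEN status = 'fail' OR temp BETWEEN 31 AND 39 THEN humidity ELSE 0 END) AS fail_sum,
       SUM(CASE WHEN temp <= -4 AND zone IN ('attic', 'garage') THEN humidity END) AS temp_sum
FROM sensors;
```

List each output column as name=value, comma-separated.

fail_sum=173, temp_sum=72

[fail_sum: status = 'fail' OR temp BETWEEN 31 AND 39]
sensor=U: ✗
sensor=F: ✓ → 36
sensor=D: ✗
sensor=V: ✓ → 56
sensor=Y: ✗
sensor=K: ✓ → 67
sensor=L: ✗
sensor=W: ✓ → 14
sensor=X: ✗
sensor=C: ✗
sensor=J: ✗
sensor=A: ✗
sensor=B: ✗
sensor=S: ✗
fail_sum = 36 + 56 + 67 + 14 = 173
—
[temp_sum: temp <= -4 AND zone IN ('attic', 'garage')]
sensor=U: ✓ → 72
sensor=F: ✗
sensor=D: ✗
sensor=V: ✗
sensor=Y: ✗
sensor=K: ✗
sensor=L: ✗
sensor=W: ✗
sensor=X: ✗
sensor=C: ✗
sensor=J: ✗
sensor=A: ✗
sensor=B: ✗
sensor=S: ✗
temp_sum = 72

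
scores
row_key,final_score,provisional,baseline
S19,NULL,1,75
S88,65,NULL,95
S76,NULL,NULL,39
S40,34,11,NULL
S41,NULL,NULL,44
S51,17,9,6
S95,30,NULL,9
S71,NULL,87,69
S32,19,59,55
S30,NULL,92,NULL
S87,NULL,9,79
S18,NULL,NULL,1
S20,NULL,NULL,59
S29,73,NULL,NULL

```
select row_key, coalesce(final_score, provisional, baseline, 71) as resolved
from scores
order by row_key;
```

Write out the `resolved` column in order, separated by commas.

row_key=S18: final_score=NULL, provisional=NULL, baseline=1 → 1
row_key=S19: final_score=NULL, provisional=1 → 1
row_key=S20: final_score=NULL, provisional=NULL, baseline=59 → 59
row_key=S29: final_score=73 → 73
row_key=S30: final_score=NULL, provisional=92 → 92
row_key=S32: final_score=19 → 19
row_key=S40: final_score=34 → 34
row_key=S41: final_score=NULL, provisional=NULL, baseline=44 → 44
row_key=S51: final_score=17 → 17
row_key=S71: final_score=NULL, provisional=87 → 87
row_key=S76: final_score=NULL, provisional=NULL, baseline=39 → 39
row_key=S87: final_score=NULL, provisional=9 → 9
row_key=S88: final_score=65 → 65
row_key=S95: final_score=30 → 30

1, 1, 59, 73, 92, 19, 34, 44, 17, 87, 39, 9, 65, 30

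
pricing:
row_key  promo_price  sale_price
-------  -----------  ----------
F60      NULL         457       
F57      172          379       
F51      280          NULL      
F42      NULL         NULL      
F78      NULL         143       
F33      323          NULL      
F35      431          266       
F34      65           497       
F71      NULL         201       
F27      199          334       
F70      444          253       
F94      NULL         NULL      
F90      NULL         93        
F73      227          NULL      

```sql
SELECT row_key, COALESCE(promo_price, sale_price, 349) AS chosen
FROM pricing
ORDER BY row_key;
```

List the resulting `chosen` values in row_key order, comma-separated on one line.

row_key=F27: promo_price=199 → 199
row_key=F33: promo_price=323 → 323
row_key=F34: promo_price=65 → 65
row_key=F35: promo_price=431 → 431
row_key=F42: promo_price=NULL, sale_price=NULL, → literal 349 → 349
row_key=F51: promo_price=280 → 280
row_key=F57: promo_price=172 → 172
row_key=F60: promo_price=NULL, sale_price=457 → 457
row_key=F70: promo_price=444 → 444
row_key=F71: promo_price=NULL, sale_price=201 → 201
row_key=F73: promo_price=227 → 227
row_key=F78: promo_price=NULL, sale_price=143 → 143
row_key=F90: promo_price=NULL, sale_price=93 → 93
row_key=F94: promo_price=NULL, sale_price=NULL, → literal 349 → 349

199, 323, 65, 431, 349, 280, 172, 457, 444, 201, 227, 143, 93, 349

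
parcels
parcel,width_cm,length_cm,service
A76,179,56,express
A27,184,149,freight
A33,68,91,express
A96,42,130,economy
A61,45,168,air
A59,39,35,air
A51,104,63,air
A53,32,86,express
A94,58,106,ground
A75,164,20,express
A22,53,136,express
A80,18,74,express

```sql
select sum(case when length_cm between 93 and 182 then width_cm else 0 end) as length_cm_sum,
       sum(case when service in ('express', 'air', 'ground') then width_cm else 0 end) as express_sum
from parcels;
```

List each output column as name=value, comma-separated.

[length_cm_sum: length_cm between 93 and 182]
parcel=A76: ✗
parcel=A27: ✓ → 184
parcel=A33: ✗
parcel=A96: ✓ → 42
parcel=A61: ✓ → 45
parcel=A59: ✗
parcel=A51: ✗
parcel=A53: ✗
parcel=A94: ✓ → 58
parcel=A75: ✗
parcel=A22: ✓ → 53
parcel=A80: ✗
length_cm_sum = 184 + 42 + 45 + 58 + 53 = 382
—
[express_sum: service in ('express', 'air', 'ground')]
parcel=A76: ✓ → 179
parcel=A27: ✗
parcel=A33: ✓ → 68
parcel=A96: ✗
parcel=A61: ✓ → 45
parcel=A59: ✓ → 39
parcel=A51: ✓ → 104
parcel=A53: ✓ → 32
parcel=A94: ✓ → 58
parcel=A75: ✓ → 164
parcel=A22: ✓ → 53
parcel=A80: ✓ → 18
express_sum = 179 + 68 + 45 + 39 + 104 + 32 + 58 + 164 + 53 + 18 = 760

length_cm_sum=382, express_sum=760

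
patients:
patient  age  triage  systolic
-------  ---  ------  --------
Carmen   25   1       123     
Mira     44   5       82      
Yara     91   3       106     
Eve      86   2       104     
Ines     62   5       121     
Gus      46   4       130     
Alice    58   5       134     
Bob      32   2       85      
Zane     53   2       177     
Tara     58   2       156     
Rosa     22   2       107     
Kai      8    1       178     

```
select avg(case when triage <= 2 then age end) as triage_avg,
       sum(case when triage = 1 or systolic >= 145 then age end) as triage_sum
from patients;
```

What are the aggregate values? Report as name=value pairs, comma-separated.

triage_avg=40.5714285714, triage_sum=144

[triage_avg: triage <= 2]
patient=Carmen: ✓ → 25
patient=Mira: ✗
patient=Yara: ✗
patient=Eve: ✓ → 86
patient=Ines: ✗
patient=Gus: ✗
patient=Alice: ✗
patient=Bob: ✓ → 32
patient=Zane: ✓ → 53
patient=Tara: ✓ → 58
patient=Rosa: ✓ → 22
patient=Kai: ✓ → 8
triage_avg = (25 + 86 + 32 + 53 + 58 + 22 + 8) / 7 = 40.5714285714
—
[triage_sum: triage = 1 or systolic >= 145]
patient=Carmen: ✓ → 25
patient=Mira: ✗
patient=Yara: ✗
patient=Eve: ✗
patient=Ines: ✗
patient=Gus: ✗
patient=Alice: ✗
patient=Bob: ✗
patient=Zane: ✓ → 53
patient=Tara: ✓ → 58
patient=Rosa: ✗
patient=Kai: ✓ → 8
triage_sum = 25 + 53 + 58 + 8 = 144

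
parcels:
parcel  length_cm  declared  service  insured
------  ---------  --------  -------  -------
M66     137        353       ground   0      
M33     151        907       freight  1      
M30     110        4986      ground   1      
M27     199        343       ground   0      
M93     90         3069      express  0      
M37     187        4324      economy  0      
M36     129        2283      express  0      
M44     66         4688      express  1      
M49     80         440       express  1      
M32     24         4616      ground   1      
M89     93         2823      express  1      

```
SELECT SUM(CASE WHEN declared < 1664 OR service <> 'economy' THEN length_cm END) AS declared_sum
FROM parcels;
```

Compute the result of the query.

parcel=M66: ✓ → 137
parcel=M33: ✓ → 151
parcel=M30: ✓ → 110
parcel=M27: ✓ → 199
parcel=M93: ✓ → 90
parcel=M37: ✗
parcel=M36: ✓ → 129
parcel=M44: ✓ → 66
parcel=M49: ✓ → 80
parcel=M32: ✓ → 24
parcel=M89: ✓ → 93
declared_sum = 137 + 151 + 110 + 199 + 90 + 129 + 66 + 80 + 24 + 93 = 1079

1079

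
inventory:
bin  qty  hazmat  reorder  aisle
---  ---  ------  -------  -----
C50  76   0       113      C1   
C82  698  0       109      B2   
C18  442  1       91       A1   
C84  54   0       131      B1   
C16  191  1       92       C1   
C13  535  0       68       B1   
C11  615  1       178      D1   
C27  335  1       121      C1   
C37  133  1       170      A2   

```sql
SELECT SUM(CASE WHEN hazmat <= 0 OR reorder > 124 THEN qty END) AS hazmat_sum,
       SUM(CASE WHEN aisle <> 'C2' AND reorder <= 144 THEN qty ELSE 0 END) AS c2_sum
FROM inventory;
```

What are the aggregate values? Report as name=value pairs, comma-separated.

[hazmat_sum: hazmat <= 0 OR reorder > 124]
bin=C50: ✓ → 76
bin=C82: ✓ → 698
bin=C18: ✗
bin=C84: ✓ → 54
bin=C16: ✗
bin=C13: ✓ → 535
bin=C11: ✓ → 615
bin=C27: ✗
bin=C37: ✓ → 133
hazmat_sum = 76 + 698 + 54 + 535 + 615 + 133 = 2111
—
[c2_sum: aisle <> 'C2' AND reorder <= 144]
bin=C50: ✓ → 76
bin=C82: ✓ → 698
bin=C18: ✓ → 442
bin=C84: ✓ → 54
bin=C16: ✓ → 191
bin=C13: ✓ → 535
bin=C11: ✗
bin=C27: ✓ → 335
bin=C37: ✗
c2_sum = 76 + 698 + 442 + 54 + 191 + 535 + 335 = 2331

hazmat_sum=2111, c2_sum=2331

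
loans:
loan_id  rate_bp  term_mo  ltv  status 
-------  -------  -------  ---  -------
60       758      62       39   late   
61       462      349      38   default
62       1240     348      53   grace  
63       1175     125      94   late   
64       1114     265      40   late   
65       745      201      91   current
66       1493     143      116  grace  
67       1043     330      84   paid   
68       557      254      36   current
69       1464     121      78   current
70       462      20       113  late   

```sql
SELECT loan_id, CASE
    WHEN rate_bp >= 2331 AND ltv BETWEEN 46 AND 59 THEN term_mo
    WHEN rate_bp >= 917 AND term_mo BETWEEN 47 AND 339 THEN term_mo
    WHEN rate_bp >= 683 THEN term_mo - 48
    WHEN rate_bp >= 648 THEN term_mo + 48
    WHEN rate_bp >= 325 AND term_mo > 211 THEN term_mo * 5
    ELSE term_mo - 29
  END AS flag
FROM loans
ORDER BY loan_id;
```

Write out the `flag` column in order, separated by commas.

loan_id=60: rate_bp >= 683 → 14
loan_id=61: rate_bp >= 325 AND term_mo > 211 → 1745
loan_id=62: rate_bp >= 683 → 300
loan_id=63: rate_bp >= 917 AND term_mo BETWEEN 47 AND 339 → 125
loan_id=64: rate_bp >= 917 AND term_mo BETWEEN 47 AND 339 → 265
loan_id=65: rate_bp >= 683 → 153
loan_id=66: rate_bp >= 917 AND term_mo BETWEEN 47 AND 339 → 143
loan_id=67: rate_bp >= 917 AND term_mo BETWEEN 47 AND 339 → 330
loan_id=68: rate_bp >= 325 AND term_mo > 211 → 1270
loan_id=69: rate_bp >= 917 AND term_mo BETWEEN 47 AND 339 → 121
loan_id=70: ELSE → -9

14, 1745, 300, 125, 265, 153, 143, 330, 1270, 121, -9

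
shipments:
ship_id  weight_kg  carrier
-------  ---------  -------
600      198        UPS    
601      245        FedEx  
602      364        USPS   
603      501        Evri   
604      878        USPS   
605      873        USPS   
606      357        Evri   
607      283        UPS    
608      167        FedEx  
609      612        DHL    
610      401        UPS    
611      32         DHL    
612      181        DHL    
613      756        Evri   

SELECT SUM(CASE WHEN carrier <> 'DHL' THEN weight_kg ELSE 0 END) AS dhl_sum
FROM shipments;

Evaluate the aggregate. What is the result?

ship_id=600: ✓ → 198
ship_id=601: ✓ → 245
ship_id=602: ✓ → 364
ship_id=603: ✓ → 501
ship_id=604: ✓ → 878
ship_id=605: ✓ → 873
ship_id=606: ✓ → 357
ship_id=607: ✓ → 283
ship_id=608: ✓ → 167
ship_id=609: ✗
ship_id=610: ✓ → 401
ship_id=611: ✗
ship_id=612: ✗
ship_id=613: ✓ → 756
dhl_sum = 198 + 245 + 364 + 501 + 878 + 873 + 357 + 283 + 167 + 401 + 756 = 5023

5023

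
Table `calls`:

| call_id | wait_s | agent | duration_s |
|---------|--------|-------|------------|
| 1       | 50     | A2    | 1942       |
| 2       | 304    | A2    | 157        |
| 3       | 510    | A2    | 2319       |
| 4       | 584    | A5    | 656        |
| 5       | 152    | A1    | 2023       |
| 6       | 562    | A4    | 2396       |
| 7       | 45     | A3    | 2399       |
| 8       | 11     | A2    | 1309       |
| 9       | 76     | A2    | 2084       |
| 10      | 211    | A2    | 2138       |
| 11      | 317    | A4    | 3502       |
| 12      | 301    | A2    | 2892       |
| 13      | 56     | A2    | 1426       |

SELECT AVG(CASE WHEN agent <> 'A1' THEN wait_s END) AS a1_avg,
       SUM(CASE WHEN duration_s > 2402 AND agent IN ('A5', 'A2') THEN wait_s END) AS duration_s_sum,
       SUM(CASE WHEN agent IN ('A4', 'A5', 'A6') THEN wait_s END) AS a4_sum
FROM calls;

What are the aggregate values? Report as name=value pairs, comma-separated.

a1_avg=252.25, duration_s_sum=301, a4_sum=1463

[a1_avg: agent <> 'A1']
call_id=1: ✓ → 50
call_id=2: ✓ → 304
call_id=3: ✓ → 510
call_id=4: ✓ → 584
call_id=5: ✗
call_id=6: ✓ → 562
call_id=7: ✓ → 45
call_id=8: ✓ → 11
call_id=9: ✓ → 76
call_id=10: ✓ → 211
call_id=11: ✓ → 317
call_id=12: ✓ → 301
call_id=13: ✓ → 56
a1_avg = (50 + 304 + 510 + 584 + 562 + 45 + 11 + 76 + 211 + 317 + 301 + 56) / 12 = 252.25
—
[duration_s_sum: duration_s > 2402 AND agent IN ('A5', 'A2')]
call_id=1: ✗
call_id=2: ✗
call_id=3: ✗
call_id=4: ✗
call_id=5: ✗
call_id=6: ✗
call_id=7: ✗
call_id=8: ✗
call_id=9: ✗
call_id=10: ✗
call_id=11: ✗
call_id=12: ✓ → 301
call_id=13: ✗
duration_s_sum = 301
—
[a4_sum: agent IN ('A4', 'A5', 'A6')]
call_id=1: ✗
call_id=2: ✗
call_id=3: ✗
call_id=4: ✓ → 584
call_id=5: ✗
call_id=6: ✓ → 562
call_id=7: ✗
call_id=8: ✗
call_id=9: ✗
call_id=10: ✗
call_id=11: ✓ → 317
call_id=12: ✗
call_id=13: ✗
a4_sum = 584 + 562 + 317 = 1463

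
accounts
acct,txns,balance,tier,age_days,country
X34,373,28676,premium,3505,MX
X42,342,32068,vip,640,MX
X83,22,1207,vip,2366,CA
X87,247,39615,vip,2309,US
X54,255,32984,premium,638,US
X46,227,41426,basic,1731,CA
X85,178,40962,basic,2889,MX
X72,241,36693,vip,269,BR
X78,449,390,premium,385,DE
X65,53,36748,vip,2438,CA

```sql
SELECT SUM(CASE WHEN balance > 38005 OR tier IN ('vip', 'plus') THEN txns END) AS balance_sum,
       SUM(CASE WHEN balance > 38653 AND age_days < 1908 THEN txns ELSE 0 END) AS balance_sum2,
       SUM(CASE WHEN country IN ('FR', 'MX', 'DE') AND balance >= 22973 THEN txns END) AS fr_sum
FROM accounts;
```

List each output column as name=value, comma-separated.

balance_sum=1310, balance_sum2=227, fr_sum=893

[balance_sum: balance > 38005 OR tier IN ('vip', 'plus')]
acct=X34: ✗
acct=X42: ✓ → 342
acct=X83: ✓ → 22
acct=X87: ✓ → 247
acct=X54: ✗
acct=X46: ✓ → 227
acct=X85: ✓ → 178
acct=X72: ✓ → 241
acct=X78: ✗
acct=X65: ✓ → 53
balance_sum = 342 + 22 + 247 + 227 + 178 + 241 + 53 = 1310
—
[balance_sum2: balance > 38653 AND age_days < 1908]
acct=X34: ✗
acct=X42: ✗
acct=X83: ✗
acct=X87: ✗
acct=X54: ✗
acct=X46: ✓ → 227
acct=X85: ✗
acct=X72: ✗
acct=X78: ✗
acct=X65: ✗
balance_sum2 = 227
—
[fr_sum: country IN ('FR', 'MX', 'DE') AND balance >= 22973]
acct=X34: ✓ → 373
acct=X42: ✓ → 342
acct=X83: ✗
acct=X87: ✗
acct=X54: ✗
acct=X46: ✗
acct=X85: ✓ → 178
acct=X72: ✗
acct=X78: ✗
acct=X65: ✗
fr_sum = 373 + 342 + 178 = 893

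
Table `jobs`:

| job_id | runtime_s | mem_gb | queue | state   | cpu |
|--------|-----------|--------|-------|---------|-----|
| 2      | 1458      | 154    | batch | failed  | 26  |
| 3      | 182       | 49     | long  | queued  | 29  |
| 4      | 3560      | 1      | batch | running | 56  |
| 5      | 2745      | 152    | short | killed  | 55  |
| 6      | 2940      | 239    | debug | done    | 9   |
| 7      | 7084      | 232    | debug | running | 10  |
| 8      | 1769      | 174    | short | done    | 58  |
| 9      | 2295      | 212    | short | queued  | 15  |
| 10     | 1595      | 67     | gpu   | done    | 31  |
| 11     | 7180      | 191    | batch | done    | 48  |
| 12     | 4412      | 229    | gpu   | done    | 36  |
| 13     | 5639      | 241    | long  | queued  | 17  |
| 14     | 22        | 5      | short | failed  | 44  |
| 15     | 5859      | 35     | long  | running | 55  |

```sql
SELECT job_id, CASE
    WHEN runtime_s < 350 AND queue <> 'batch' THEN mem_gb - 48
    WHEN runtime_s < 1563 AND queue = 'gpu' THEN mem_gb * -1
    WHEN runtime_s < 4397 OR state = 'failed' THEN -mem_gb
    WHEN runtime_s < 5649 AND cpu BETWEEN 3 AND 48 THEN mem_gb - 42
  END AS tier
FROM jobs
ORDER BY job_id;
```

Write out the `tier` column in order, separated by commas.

-154, 1, -1, -152, -239, NULL, -174, -212, -67, NULL, 187, 199, -43, NULL

job_id=2: runtime_s < 4397 OR state = 'failed' → -154
job_id=3: runtime_s < 350 AND queue <> 'batch' → 1
job_id=4: runtime_s < 4397 OR state = 'failed' → -1
job_id=5: runtime_s < 4397 OR state = 'failed' → -152
job_id=6: runtime_s < 4397 OR state = 'failed' → -239
job_id=7: (no match → NULL) → NULL
job_id=8: runtime_s < 4397 OR state = 'failed' → -174
job_id=9: runtime_s < 4397 OR state = 'failed' → -212
job_id=10: runtime_s < 4397 OR state = 'failed' → -67
job_id=11: (no match → NULL) → NULL
job_id=12: runtime_s < 5649 AND cpu BETWEEN 3 AND 48 → 187
job_id=13: runtime_s < 5649 AND cpu BETWEEN 3 AND 48 → 199
job_id=14: runtime_s < 350 AND queue <> 'batch' → -43
job_id=15: (no match → NULL) → NULL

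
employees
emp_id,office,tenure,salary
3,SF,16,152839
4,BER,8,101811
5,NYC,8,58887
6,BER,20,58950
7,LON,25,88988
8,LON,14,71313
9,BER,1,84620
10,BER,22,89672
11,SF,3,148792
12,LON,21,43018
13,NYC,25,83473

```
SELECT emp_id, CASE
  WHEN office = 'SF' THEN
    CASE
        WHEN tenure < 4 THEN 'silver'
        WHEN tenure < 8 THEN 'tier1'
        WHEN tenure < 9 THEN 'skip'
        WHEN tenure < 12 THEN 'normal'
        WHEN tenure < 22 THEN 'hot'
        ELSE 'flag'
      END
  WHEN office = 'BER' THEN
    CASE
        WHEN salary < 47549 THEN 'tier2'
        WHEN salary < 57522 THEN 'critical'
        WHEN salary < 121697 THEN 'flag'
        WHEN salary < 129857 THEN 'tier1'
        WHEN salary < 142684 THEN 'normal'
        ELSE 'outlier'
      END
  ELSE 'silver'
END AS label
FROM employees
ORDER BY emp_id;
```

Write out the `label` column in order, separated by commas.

hot, flag, silver, flag, silver, silver, flag, flag, silver, silver, silver

emp_id=3: office='SF' → inner[tenure < 22] → hot
emp_id=4: office='BER' → inner[salary < 121697] → flag
emp_id=5: office='NYC' → outer ELSE → silver
emp_id=6: office='BER' → inner[salary < 121697] → flag
emp_id=7: office='LON' → outer ELSE → silver
emp_id=8: office='LON' → outer ELSE → silver
emp_id=9: office='BER' → inner[salary < 121697] → flag
emp_id=10: office='BER' → inner[salary < 121697] → flag
emp_id=11: office='SF' → inner[tenure < 4] → silver
emp_id=12: office='LON' → outer ELSE → silver
emp_id=13: office='NYC' → outer ELSE → silver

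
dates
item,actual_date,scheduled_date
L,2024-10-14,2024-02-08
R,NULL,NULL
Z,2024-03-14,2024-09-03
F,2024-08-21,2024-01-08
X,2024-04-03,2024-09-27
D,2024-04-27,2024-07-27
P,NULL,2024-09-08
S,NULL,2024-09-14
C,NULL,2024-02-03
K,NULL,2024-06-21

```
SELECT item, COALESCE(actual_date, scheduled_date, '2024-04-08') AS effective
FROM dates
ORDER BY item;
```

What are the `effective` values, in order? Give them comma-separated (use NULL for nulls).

2024-02-03, 2024-04-27, 2024-08-21, 2024-06-21, 2024-10-14, 2024-09-08, 2024-04-08, 2024-09-14, 2024-04-03, 2024-03-14

item=C: actual_date=NULL, scheduled_date=2024-02-03 → 2024-02-03
item=D: actual_date=2024-04-27 → 2024-04-27
item=F: actual_date=2024-08-21 → 2024-08-21
item=K: actual_date=NULL, scheduled_date=2024-06-21 → 2024-06-21
item=L: actual_date=2024-10-14 → 2024-10-14
item=P: actual_date=NULL, scheduled_date=2024-09-08 → 2024-09-08
item=R: actual_date=NULL, scheduled_date=NULL, → literal 2024-04-08 → 2024-04-08
item=S: actual_date=NULL, scheduled_date=2024-09-14 → 2024-09-14
item=X: actual_date=2024-04-03 → 2024-04-03
item=Z: actual_date=2024-03-14 → 2024-03-14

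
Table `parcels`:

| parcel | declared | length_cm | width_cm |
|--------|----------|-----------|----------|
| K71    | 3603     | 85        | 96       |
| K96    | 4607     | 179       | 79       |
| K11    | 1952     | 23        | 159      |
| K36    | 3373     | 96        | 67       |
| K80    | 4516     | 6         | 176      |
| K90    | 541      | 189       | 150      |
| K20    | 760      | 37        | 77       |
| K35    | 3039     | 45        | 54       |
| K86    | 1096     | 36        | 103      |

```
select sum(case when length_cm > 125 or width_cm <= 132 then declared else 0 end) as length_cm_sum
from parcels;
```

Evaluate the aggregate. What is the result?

parcel=K71: ✓ → 3603
parcel=K96: ✓ → 4607
parcel=K11: ✗
parcel=K36: ✓ → 3373
parcel=K80: ✗
parcel=K90: ✓ → 541
parcel=K20: ✓ → 760
parcel=K35: ✓ → 3039
parcel=K86: ✓ → 1096
length_cm_sum = 3603 + 4607 + 3373 + 541 + 760 + 3039 + 1096 = 17019

17019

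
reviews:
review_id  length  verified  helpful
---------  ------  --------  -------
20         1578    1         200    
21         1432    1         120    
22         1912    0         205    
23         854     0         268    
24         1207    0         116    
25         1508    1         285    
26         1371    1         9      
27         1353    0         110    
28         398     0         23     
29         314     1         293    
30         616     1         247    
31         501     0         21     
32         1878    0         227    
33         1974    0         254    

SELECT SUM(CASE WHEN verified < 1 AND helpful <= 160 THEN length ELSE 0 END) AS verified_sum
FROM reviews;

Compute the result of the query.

3459

review_id=20: ✗
review_id=21: ✗
review_id=22: ✗
review_id=23: ✗
review_id=24: ✓ → 1207
review_id=25: ✗
review_id=26: ✗
review_id=27: ✓ → 1353
review_id=28: ✓ → 398
review_id=29: ✗
review_id=30: ✗
review_id=31: ✓ → 501
review_id=32: ✗
review_id=33: ✗
verified_sum = 1207 + 1353 + 398 + 501 = 3459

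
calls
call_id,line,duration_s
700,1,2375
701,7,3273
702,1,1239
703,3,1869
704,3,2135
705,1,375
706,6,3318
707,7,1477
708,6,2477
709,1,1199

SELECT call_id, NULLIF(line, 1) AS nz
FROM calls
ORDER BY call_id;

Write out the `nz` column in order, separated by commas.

call_id=700: line=1 vs 1: equal → NULL
call_id=701: line=7 vs 1: differ → 7
call_id=702: line=1 vs 1: equal → NULL
call_id=703: line=3 vs 1: differ → 3
call_id=704: line=3 vs 1: differ → 3
call_id=705: line=1 vs 1: equal → NULL
call_id=706: line=6 vs 1: differ → 6
call_id=707: line=7 vs 1: differ → 7
call_id=708: line=6 vs 1: differ → 6
call_id=709: line=1 vs 1: equal → NULL

NULL, 7, NULL, 3, 3, NULL, 6, 7, 6, NULL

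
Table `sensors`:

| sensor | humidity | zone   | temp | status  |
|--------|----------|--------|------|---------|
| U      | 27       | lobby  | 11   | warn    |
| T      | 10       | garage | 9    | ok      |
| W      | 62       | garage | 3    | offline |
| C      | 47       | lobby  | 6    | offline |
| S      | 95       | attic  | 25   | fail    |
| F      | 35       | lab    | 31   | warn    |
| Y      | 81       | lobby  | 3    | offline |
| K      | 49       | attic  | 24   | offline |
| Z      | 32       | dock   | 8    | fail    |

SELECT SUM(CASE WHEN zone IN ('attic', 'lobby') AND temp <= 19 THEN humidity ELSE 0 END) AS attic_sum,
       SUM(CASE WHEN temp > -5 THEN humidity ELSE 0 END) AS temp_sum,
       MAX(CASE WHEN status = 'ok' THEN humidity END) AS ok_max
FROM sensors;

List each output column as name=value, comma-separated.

[attic_sum: zone IN ('attic', 'lobby') AND temp <= 19]
sensor=U: ✓ → 27
sensor=T: ✗
sensor=W: ✗
sensor=C: ✓ → 47
sensor=S: ✗
sensor=F: ✗
sensor=Y: ✓ → 81
sensor=K: ✗
sensor=Z: ✗
attic_sum = 27 + 47 + 81 = 155
—
[temp_sum: temp > -5]
sensor=U: ✓ → 27
sensor=T: ✓ → 10
sensor=W: ✓ → 62
sensor=C: ✓ → 47
sensor=S: ✓ → 95
sensor=F: ✓ → 35
sensor=Y: ✓ → 81
sensor=K: ✓ → 49
sensor=Z: ✓ → 32
temp_sum = 27 + 10 + 62 + 47 + 95 + 35 + 81 + 49 + 32 = 438
—
[ok_max: status = 'ok']
sensor=U: ✗
sensor=T: ✓ → 10
sensor=W: ✗
sensor=C: ✗
sensor=S: ✗
sensor=F: ✗
sensor=Y: ✗
sensor=K: ✗
sensor=Z: ✗
ok_max = MAX(10) = 10

attic_sum=155, temp_sum=438, ok_max=10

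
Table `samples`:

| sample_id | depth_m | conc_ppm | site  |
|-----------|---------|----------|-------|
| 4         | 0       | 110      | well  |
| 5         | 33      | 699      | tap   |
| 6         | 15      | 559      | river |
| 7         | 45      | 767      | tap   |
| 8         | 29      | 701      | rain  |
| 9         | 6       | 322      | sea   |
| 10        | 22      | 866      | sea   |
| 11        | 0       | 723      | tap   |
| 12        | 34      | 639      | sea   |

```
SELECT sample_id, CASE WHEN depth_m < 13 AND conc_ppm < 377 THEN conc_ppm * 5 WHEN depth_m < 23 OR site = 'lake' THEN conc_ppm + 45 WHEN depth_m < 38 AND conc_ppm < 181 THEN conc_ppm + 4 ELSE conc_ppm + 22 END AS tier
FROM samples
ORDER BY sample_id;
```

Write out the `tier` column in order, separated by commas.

550, 721, 604, 789, 723, 1610, 911, 768, 661

sample_id=4: depth_m < 13 AND conc_ppm < 377 → 550
sample_id=5: ELSE → 721
sample_id=6: depth_m < 23 OR site = 'lake' → 604
sample_id=7: ELSE → 789
sample_id=8: ELSE → 723
sample_id=9: depth_m < 13 AND conc_ppm < 377 → 1610
sample_id=10: depth_m < 23 OR site = 'lake' → 911
sample_id=11: depth_m < 23 OR site = 'lake' → 768
sample_id=12: ELSE → 661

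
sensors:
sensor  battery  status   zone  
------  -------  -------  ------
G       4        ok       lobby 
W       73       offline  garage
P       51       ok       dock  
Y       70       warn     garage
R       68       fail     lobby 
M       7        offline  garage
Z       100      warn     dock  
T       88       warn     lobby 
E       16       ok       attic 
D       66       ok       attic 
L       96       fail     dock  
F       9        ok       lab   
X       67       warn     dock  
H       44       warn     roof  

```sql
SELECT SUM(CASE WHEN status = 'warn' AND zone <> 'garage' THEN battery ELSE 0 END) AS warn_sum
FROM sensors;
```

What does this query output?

299

sensor=G: ✗
sensor=W: ✗
sensor=P: ✗
sensor=Y: ✗
sensor=R: ✗
sensor=M: ✗
sensor=Z: ✓ → 100
sensor=T: ✓ → 88
sensor=E: ✗
sensor=D: ✗
sensor=L: ✗
sensor=F: ✗
sensor=X: ✓ → 67
sensor=H: ✓ → 44
warn_sum = 100 + 88 + 67 + 44 = 299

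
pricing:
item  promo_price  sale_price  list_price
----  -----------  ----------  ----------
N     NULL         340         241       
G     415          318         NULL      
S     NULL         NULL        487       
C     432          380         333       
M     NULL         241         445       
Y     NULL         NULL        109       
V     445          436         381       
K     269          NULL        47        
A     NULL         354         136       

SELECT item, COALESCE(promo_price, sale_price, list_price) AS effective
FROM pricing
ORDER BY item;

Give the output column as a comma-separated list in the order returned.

item=A: promo_price=NULL, sale_price=354 → 354
item=C: promo_price=432 → 432
item=G: promo_price=415 → 415
item=K: promo_price=269 → 269
item=M: promo_price=NULL, sale_price=241 → 241
item=N: promo_price=NULL, sale_price=340 → 340
item=S: promo_price=NULL, sale_price=NULL, list_price=487 → 487
item=V: promo_price=445 → 445
item=Y: promo_price=NULL, sale_price=NULL, list_price=109 → 109

354, 432, 415, 269, 241, 340, 487, 445, 109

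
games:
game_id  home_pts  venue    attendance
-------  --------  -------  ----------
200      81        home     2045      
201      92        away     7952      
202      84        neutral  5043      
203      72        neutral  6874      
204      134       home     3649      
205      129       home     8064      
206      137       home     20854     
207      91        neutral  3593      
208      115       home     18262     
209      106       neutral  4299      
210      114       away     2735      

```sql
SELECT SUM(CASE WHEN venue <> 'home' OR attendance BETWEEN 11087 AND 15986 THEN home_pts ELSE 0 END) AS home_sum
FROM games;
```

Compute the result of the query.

559

game_id=200: ✗
game_id=201: ✓ → 92
game_id=202: ✓ → 84
game_id=203: ✓ → 72
game_id=204: ✗
game_id=205: ✗
game_id=206: ✗
game_id=207: ✓ → 91
game_id=208: ✗
game_id=209: ✓ → 106
game_id=210: ✓ → 114
home_sum = 92 + 84 + 72 + 91 + 106 + 114 = 559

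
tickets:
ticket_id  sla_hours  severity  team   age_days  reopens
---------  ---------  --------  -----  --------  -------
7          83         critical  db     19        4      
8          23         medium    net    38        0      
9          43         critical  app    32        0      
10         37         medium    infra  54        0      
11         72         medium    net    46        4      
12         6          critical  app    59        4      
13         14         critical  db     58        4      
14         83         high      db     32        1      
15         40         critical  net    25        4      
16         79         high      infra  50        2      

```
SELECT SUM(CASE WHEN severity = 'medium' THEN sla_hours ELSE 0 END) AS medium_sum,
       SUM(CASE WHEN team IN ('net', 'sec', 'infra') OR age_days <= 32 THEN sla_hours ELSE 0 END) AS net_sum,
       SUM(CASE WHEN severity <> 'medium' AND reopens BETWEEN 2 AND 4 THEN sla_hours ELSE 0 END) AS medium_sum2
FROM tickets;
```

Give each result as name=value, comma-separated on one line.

medium_sum=132, net_sum=460, medium_sum2=222

[medium_sum: severity = 'medium']
ticket_id=7: ✗
ticket_id=8: ✓ → 23
ticket_id=9: ✗
ticket_id=10: ✓ → 37
ticket_id=11: ✓ → 72
ticket_id=12: ✗
ticket_id=13: ✗
ticket_id=14: ✗
ticket_id=15: ✗
ticket_id=16: ✗
medium_sum = 23 + 37 + 72 = 132
—
[net_sum: team IN ('net', 'sec', 'infra') OR age_days <= 32]
ticket_id=7: ✓ → 83
ticket_id=8: ✓ → 23
ticket_id=9: ✓ → 43
ticket_id=10: ✓ → 37
ticket_id=11: ✓ → 72
ticket_id=12: ✗
ticket_id=13: ✗
ticket_id=14: ✓ → 83
ticket_id=15: ✓ → 40
ticket_id=16: ✓ → 79
net_sum = 83 + 23 + 43 + 37 + 72 + 83 + 40 + 79 = 460
—
[medium_sum2: severity <> 'medium' AND reopens BETWEEN 2 AND 4]
ticket_id=7: ✓ → 83
ticket_id=8: ✗
ticket_id=9: ✗
ticket_id=10: ✗
ticket_id=11: ✗
ticket_id=12: ✓ → 6
ticket_id=13: ✓ → 14
ticket_id=14: ✗
ticket_id=15: ✓ → 40
ticket_id=16: ✓ → 79
medium_sum2 = 83 + 6 + 14 + 40 + 79 = 222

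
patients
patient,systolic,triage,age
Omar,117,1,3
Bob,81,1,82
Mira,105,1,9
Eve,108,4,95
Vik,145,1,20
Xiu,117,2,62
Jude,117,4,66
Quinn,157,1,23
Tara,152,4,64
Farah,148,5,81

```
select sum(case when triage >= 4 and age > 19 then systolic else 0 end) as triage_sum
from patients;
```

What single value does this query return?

patient=Omar: ✗
patient=Bob: ✗
patient=Mira: ✗
patient=Eve: ✓ → 108
patient=Vik: ✗
patient=Xiu: ✗
patient=Jude: ✓ → 117
patient=Quinn: ✗
patient=Tara: ✓ → 152
patient=Farah: ✓ → 148
triage_sum = 108 + 117 + 152 + 148 = 525

525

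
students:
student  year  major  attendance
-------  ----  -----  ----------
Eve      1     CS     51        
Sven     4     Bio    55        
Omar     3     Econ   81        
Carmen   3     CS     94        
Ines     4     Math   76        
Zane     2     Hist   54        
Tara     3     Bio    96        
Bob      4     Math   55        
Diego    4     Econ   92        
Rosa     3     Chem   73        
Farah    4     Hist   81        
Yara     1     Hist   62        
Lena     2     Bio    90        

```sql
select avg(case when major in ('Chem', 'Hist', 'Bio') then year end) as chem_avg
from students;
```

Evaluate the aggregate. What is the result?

student=Eve: ✗
student=Sven: ✓ → 4
student=Omar: ✗
student=Carmen: ✗
student=Ines: ✗
student=Zane: ✓ → 2
student=Tara: ✓ → 3
student=Bob: ✗
student=Diego: ✗
student=Rosa: ✓ → 3
student=Farah: ✓ → 4
student=Yara: ✓ → 1
student=Lena: ✓ → 2
chem_avg = (4 + 2 + 3 + 3 + 4 + 1 + 2) / 7 = 2.7142857143

2.7142857143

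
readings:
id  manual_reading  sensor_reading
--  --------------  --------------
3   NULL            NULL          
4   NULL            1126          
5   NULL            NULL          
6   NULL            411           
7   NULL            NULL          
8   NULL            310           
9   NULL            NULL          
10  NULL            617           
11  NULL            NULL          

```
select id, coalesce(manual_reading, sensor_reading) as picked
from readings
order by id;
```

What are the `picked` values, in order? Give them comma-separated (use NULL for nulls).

id=3: manual_reading=NULL, sensor_reading=NULL (all NULL) → NULL
id=4: manual_reading=NULL, sensor_reading=1126 → 1126
id=5: manual_reading=NULL, sensor_reading=NULL (all NULL) → NULL
id=6: manual_reading=NULL, sensor_reading=411 → 411
id=7: manual_reading=NULL, sensor_reading=NULL (all NULL) → NULL
id=8: manual_reading=NULL, sensor_reading=310 → 310
id=9: manual_reading=NULL, sensor_reading=NULL (all NULL) → NULL
id=10: manual_reading=NULL, sensor_reading=617 → 617
id=11: manual_reading=NULL, sensor_reading=NULL (all NULL) → NULL

NULL, 1126, NULL, 411, NULL, 310, NULL, 617, NULL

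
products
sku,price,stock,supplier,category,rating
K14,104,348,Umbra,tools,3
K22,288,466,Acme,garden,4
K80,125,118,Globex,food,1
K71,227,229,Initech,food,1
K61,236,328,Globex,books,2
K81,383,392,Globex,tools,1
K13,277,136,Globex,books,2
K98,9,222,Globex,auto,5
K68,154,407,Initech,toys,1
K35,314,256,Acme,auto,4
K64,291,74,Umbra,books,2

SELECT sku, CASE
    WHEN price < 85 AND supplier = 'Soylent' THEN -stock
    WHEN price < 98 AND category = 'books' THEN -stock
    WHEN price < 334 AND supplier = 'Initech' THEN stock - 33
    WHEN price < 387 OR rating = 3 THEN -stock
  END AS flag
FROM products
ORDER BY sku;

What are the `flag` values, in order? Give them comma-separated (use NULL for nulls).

-136, -348, -466, -256, -328, -74, 374, 196, -118, -392, -222

sku=K13: price < 387 OR rating = 3 → -136
sku=K14: price < 387 OR rating = 3 → -348
sku=K22: price < 387 OR rating = 3 → -466
sku=K35: price < 387 OR rating = 3 → -256
sku=K61: price < 387 OR rating = 3 → -328
sku=K64: price < 387 OR rating = 3 → -74
sku=K68: price < 334 AND supplier = 'Initech' → 374
sku=K71: price < 334 AND supplier = 'Initech' → 196
sku=K80: price < 387 OR rating = 3 → -118
sku=K81: price < 387 OR rating = 3 → -392
sku=K98: price < 387 OR rating = 3 → -222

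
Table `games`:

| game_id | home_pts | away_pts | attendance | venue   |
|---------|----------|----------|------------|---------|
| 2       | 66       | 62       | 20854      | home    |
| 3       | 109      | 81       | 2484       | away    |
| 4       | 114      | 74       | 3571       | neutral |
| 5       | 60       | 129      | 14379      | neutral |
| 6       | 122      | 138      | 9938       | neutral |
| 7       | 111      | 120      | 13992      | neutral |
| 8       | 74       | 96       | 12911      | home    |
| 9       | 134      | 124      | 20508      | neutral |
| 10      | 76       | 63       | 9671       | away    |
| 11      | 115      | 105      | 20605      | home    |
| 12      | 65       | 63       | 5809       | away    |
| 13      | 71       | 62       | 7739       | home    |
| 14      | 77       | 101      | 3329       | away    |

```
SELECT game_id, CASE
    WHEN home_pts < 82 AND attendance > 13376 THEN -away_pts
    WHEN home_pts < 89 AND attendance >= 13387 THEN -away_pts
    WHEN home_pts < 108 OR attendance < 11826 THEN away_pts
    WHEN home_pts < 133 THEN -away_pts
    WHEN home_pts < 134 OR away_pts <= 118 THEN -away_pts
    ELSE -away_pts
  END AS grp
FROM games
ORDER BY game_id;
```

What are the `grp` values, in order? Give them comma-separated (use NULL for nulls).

-62, 81, 74, -129, 138, -120, 96, -124, 63, -105, 63, 62, 101

game_id=2: home_pts < 82 AND attendance > 13376 → -62
game_id=3: home_pts < 108 OR attendance < 11826 → 81
game_id=4: home_pts < 108 OR attendance < 11826 → 74
game_id=5: home_pts < 82 AND attendance > 13376 → -129
game_id=6: home_pts < 108 OR attendance < 11826 → 138
game_id=7: home_pts < 133 → -120
game_id=8: home_pts < 108 OR attendance < 11826 → 96
game_id=9: ELSE → -124
game_id=10: home_pts < 108 OR attendance < 11826 → 63
game_id=11: home_pts < 133 → -105
game_id=12: home_pts < 108 OR attendance < 11826 → 63
game_id=13: home_pts < 108 OR attendance < 11826 → 62
game_id=14: home_pts < 108 OR attendance < 11826 → 101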